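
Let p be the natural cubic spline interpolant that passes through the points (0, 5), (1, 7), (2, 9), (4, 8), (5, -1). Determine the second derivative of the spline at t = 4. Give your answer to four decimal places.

Put M_i = p'' at the i-th knot. Here h = (1, 1, 2, 1) and Δ = (2, 2, -1/2, -9), so the interior equations h_(i-1)·M_(i-1) + 2(h_(i-1)+h_i)·M_i + h_i·M_(i+1) = 6(Δ_i − Δ_(i-1)) read
  1·M_0 + 4·M_1 + 1·M_2 = 6(Δ_1 - Δ_0) = 0
  1·M_1 + 6·M_2 + 2·M_3 = 6(Δ_2 - Δ_1) = -15
  2·M_2 + 6·M_3 + 1·M_4 = 6(Δ_3 - Δ_2) = -51
Natural end conditions: M_0 = M_4 = 0.
Solving: M_0 = 0, M_1 = -6/61, M_2 = 24/61, M_3 = -1053/122, M_4 = 0.

-8.6311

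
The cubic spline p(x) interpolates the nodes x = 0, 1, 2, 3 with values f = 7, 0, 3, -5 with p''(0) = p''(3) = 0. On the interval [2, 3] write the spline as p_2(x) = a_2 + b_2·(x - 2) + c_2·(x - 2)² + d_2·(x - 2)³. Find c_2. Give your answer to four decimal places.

With M_i denoting the second derivative at x_i, h_i = 1, 1, 1, and Δ_i = (y_(i+1) − y_i)/h_i = -7, 3, -8:
  1·M_0 + 4·M_1 + 1·M_2 = 6(Δ_1 - Δ_0) = 60
  1·M_1 + 4·M_2 + 1·M_3 = 6(Δ_2 - Δ_1) = -66
Natural end conditions: M_0 = M_3 = 0.
Solving the tridiagonal system: M_0 = 0, M_1 = 102/5, M_2 = -108/5, M_3 = 0.
On [2, 3], with p_2(x) = a_2 + b_2·(x - 2) + c_2·(x - 2)² + d_2·(x - 2)³: c_2 = M_2/2 = -54/5, d_2 = (M_3 - M_2)/(6h_2) = 18/5, b_2 = Δ_2 - h_2(2M_2 + M_3)/6 = -4/5.

-10.8000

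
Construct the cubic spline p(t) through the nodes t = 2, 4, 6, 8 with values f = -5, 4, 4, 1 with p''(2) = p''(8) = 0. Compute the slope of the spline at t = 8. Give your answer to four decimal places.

With M_i denoting the second derivative at x_i, h_i = 2, 2, 2, and Δ_i = (y_(i+1) − y_i)/h_i = 9/2, 0, -3/2:
  2·M_0 + 8·M_1 + 2·M_2 = 6(Δ_1 - Δ_0) = -27
  2·M_1 + 8·M_2 + 2·M_3 = 6(Δ_2 - Δ_1) = -9
Natural end conditions: M_0 = M_3 = 0.
Solving the tridiagonal system: M_0 = 0, M_1 = -33/10, M_2 = -3/10, M_3 = 0.
On [6, 8], p'(t) = b_2 + 2c_2·(t - 6) + 3d_2·(t - 6)² with b_2 = Δ_2 - h_2(2M_2 + M_3)/6 = -13/10, c_2 = M_2/2 = -3/20, d_2 = (M_3 - M_2)/(6h_2) = 1/40. So p'(8) = -8/5.

-1.6000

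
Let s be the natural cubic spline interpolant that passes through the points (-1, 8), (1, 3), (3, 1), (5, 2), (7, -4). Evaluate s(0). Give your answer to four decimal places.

5.3259

Put M_i = s'' at the i-th knot. Here h = (2, 2, 2, 2) and Δ = (-5/2, -1, 1/2, -3), so the interior equations h_(i-1)·M_(i-1) + 2(h_(i-1)+h_i)·M_i + h_i·M_(i+1) = 6(Δ_i − Δ_(i-1)) read
  2·M_0 + 8·M_1 + 2·M_2 = 6(Δ_1 - Δ_0) = 9
  2·M_1 + 8·M_2 + 2·M_3 = 6(Δ_2 - Δ_1) = 9
  2·M_2 + 8·M_3 + 2·M_4 = 6(Δ_3 - Δ_2) = -21
Natural end conditions: M_0 = M_4 = 0.
Forward elimination and back-substitution give M_0 = 0, M_1 = 39/56, M_2 = 12/7, M_3 = -171/56, M_4 = 0.
On [-1, 1], s(x) = 8 - 153/56·(x + 1) + 0·(x + 1)² + 13/224·(x + 1)³.
With (x + 1) = 1: s(0) = 1193/224.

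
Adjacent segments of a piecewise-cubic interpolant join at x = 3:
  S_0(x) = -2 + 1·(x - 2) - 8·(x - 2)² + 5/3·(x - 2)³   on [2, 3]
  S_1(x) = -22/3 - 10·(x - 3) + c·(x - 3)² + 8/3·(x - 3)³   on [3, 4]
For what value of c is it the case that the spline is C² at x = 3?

-3

S_0''(x) = -16 + 10·(x - 2), so S_0''(3) = -6. On the right, S_1''(3) = 2c, so c = -3.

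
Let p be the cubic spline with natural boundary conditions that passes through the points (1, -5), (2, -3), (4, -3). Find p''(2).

-2

Write m_i for p''(x_i). With h_i = 1, 2 and divided differences Δ_i = 2, 0, the continuity of p' gives the tridiagonal system
  1·m_0 + 6·m_1 + 2·m_2 = 6(Δ_1 - Δ_0) = -12
Natural end conditions: m_0 = m_2 = 0.
Hence m_0 = 0, m_1 = -2, m_2 = 0.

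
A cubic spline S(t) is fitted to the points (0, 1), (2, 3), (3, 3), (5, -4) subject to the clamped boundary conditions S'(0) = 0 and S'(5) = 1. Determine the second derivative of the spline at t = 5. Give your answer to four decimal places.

Let M_i = S''(x_i). Step sizes h_i = 2, 1, 2; slopes of the chords Δ_i = (y_(i+1) - y_i)/h_i = 1, 0, -7/2.
  2·M_0 + 6·M_1 + 1·M_2 = 6(Δ_1 - Δ_0) = -6
  1·M_1 + 6·M_2 + 2·M_3 = 6(Δ_2 - Δ_1) = -21
Clamped end conditions give two more equations: 2h_0·M_0 + h_0·M_1 = 6(Δ_0 - S'(0)) = 6 and h_2·M_2 + 2h_2·M_3 = 6(S'(5) - Δ_2) = 27.
Hence M_0 = 55/32, M_1 = -7/16, M_2 = -109/16, M_3 = 325/32.

10.1563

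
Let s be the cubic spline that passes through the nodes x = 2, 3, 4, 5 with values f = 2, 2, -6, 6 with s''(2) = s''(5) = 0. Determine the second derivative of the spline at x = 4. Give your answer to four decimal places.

Write σ_i for s''(x_i). With h_i = 1, 1, 1 and divided differences Δ_i = 0, -8, 12, the continuity of s' gives the tridiagonal system
  1·σ_0 + 4·σ_1 + 1·σ_2 = 6(Δ_1 - Δ_0) = -48
  1·σ_1 + 4·σ_2 + 1·σ_3 = 6(Δ_2 - Δ_1) = 120
Natural end conditions: σ_0 = σ_3 = 0.
Solving: σ_0 = 0, σ_1 = -104/5, σ_2 = 176/5, σ_3 = 0.

35.2000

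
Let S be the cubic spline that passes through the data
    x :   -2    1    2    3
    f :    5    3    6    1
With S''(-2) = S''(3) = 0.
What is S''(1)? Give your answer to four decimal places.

4.3871

With σ_i denoting the second derivative at x_i, h_i = 3, 1, 1, and Δ_i = (y_(i+1) − y_i)/h_i = -2/3, 3, -5:
  3·σ_0 + 8·σ_1 + 1·σ_2 = 6(Δ_1 - Δ_0) = 22
  1·σ_1 + 4·σ_2 + 1·σ_3 = 6(Δ_2 - Δ_1) = -48
Natural end conditions: σ_0 = σ_3 = 0.
Forward elimination and back-substitution give σ_0 = 0, σ_1 = 136/31, σ_2 = -406/31, σ_3 = 0.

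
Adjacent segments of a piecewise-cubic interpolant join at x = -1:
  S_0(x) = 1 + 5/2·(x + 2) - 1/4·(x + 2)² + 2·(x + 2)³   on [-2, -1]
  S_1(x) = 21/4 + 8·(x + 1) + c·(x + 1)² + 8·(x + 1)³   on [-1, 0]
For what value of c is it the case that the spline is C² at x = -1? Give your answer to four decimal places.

S_0''(x) = -1/2 + 12·(x + 2), so S_0''(-1) = 23/2. On the right, S_1''(-1) = 2c, so c = 23/4.

5.7500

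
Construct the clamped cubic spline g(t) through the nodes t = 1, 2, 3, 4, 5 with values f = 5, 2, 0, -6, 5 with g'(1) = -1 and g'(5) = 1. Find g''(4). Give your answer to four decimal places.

43.1429

Write M_i for g''(x_i). With h_i = 1, 1, 1, 1 and divided differences Δ_i = -3, -2, -6, 11, the continuity of g' gives the tridiagonal system
  1·M_0 + 4·M_1 + 1·M_2 = 6(Δ_1 - Δ_0) = 6
  1·M_1 + 4·M_2 + 1·M_3 = 6(Δ_2 - Δ_1) = -24
  1·M_2 + 4·M_3 + 1·M_4 = 6(Δ_3 - Δ_2) = 102
Clamped end conditions give two more equations: 2h_0·M_0 + h_0·M_1 = 6(Δ_0 - g'(1)) = -12 and h_3·M_3 + 2h_3·M_4 = 6(g'(5) - Δ_3) = -60.
Solving the tridiagonal system: M_0 = -73/7, M_1 = 62/7, M_2 = -19, M_3 = 302/7, M_4 = -361/7.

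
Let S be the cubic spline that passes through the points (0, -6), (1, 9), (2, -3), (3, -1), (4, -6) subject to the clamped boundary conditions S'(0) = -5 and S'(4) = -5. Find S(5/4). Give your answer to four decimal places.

8.3789

Let M_i = S''(x_i). Step sizes h_i = 1, 1, 1, 1; slopes of the chords Δ_i = (y_(i+1) - y_i)/h_i = 15, -12, 2, -5.
  1·M_0 + 4·M_1 + 1·M_2 = 6(Δ_1 - Δ_0) = -162
  1·M_1 + 4·M_2 + 1·M_3 = 6(Δ_2 - Δ_1) = 84
  1·M_2 + 4·M_3 + 1·M_4 = 6(Δ_3 - Δ_2) = -42
Clamped end conditions give two more equations: 2h_0·M_0 + h_0·M_1 = 6(Δ_0 - S'(0)) = 120 and h_3·M_3 + 2h_3·M_4 = 6(S'(4) - Δ_3) = 0.
Solving the tridiagonal system: M_0 = 1377/14, M_1 = -537/7, M_2 = 93/2, M_3 = -177/7, M_4 = 177/14.
On [1, 2], S(x) = 9 + 163/28·(x - 1) - 537/14·(x - 1)² + 575/28·(x - 1)³.
With (x - 1) = 1/4: S(5/4) = 2145/256.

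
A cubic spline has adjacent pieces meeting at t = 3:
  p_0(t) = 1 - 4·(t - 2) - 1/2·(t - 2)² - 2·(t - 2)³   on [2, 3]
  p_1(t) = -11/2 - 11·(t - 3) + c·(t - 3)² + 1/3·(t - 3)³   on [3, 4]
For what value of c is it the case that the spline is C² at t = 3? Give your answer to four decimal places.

-6.5000

p_0''(t) = -1 - 12·(t - 2), so p_0''(3) = -13. On the right, p_1''(3) = 2c, so c = -13/2.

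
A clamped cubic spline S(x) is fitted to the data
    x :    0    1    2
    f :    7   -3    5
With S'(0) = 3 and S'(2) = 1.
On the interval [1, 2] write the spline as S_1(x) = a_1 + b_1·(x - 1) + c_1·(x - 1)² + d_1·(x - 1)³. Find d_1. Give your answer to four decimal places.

Put m_i = S'' at the i-th knot. Here h = (1, 1) and Δ = (-10, 8), so the interior equations h_(i-1)·m_(i-1) + 2(h_(i-1)+h_i)·m_i + h_i·m_(i+1) = 6(Δ_i − Δ_(i-1)) read
  1·m_0 + 4·m_1 + 1·m_2 = 6(Δ_1 - Δ_0) = 108
Clamped end conditions give two more equations: 2h_0·m_0 + h_0·m_1 = 6(Δ_0 - S'(0)) = -78 and h_1·m_1 + 2h_1·m_2 = 6(S'(2) - Δ_1) = -42.
Forward elimination and back-substitution give m_0 = -67, m_1 = 56, m_2 = -49.
On [1, 2], with S_1(x) = a_1 + b_1·(x - 1) + c_1·(x - 1)² + d_1·(x - 1)³: c_1 = m_1/2 = 28, d_1 = (m_2 - m_1)/(6h_1) = -35/2, b_1 = Δ_1 - h_1(2m_1 + m_2)/6 = -5/2.

-17.5000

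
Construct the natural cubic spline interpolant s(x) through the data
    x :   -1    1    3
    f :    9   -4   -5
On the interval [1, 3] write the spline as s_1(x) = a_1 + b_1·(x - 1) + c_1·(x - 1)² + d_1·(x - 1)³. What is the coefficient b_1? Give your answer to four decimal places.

Let m_i = s''(x_i). Step sizes h_i = 2, 2; slopes of the chords Δ_i = (y_(i+1) - y_i)/h_i = -13/2, -1/2.
  2·m_0 + 8·m_1 + 2·m_2 = 6(Δ_1 - Δ_0) = 36
Natural end conditions: m_0 = m_2 = 0.
Hence m_0 = 0, m_1 = 9/2, m_2 = 0.
On [1, 3], with s_1(x) = a_1 + b_1·(x - 1) + c_1·(x - 1)² + d_1·(x - 1)³: c_1 = m_1/2 = 9/4, d_1 = (m_2 - m_1)/(6h_1) = -3/8, b_1 = Δ_1 - h_1(2m_1 + m_2)/6 = -7/2.

-3.5000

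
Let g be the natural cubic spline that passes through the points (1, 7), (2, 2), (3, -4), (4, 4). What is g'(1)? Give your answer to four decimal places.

-3.8000

Let M_i = g''(x_i). Step sizes h_i = 1, 1, 1; slopes of the chords Δ_i = (y_(i+1) - y_i)/h_i = -5, -6, 8.
  1·M_0 + 4·M_1 + 1·M_2 = 6(Δ_1 - Δ_0) = -6
  1·M_1 + 4·M_2 + 1·M_3 = 6(Δ_2 - Δ_1) = 84
Natural end conditions: M_0 = M_3 = 0.
Solving: M_0 = 0, M_1 = -36/5, M_2 = 114/5, M_3 = 0.
On [1, 2], g'(x) = b_0 + 2c_0·(x - 1) + 3d_0·(x - 1)² with b_0 = Δ_0 - h_0(2M_0 + M_1)/6 = -19/5, c_0 = M_0/2 = 0, d_0 = (M_1 - M_0)/(6h_0) = -6/5. So g'(1) = -19/5.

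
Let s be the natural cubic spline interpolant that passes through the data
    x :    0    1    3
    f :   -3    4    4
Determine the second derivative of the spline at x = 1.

Write m_i for s''(x_i). With h_i = 1, 2 and divided differences Δ_i = 7, 0, the continuity of s' gives the tridiagonal system
  1·m_0 + 6·m_1 + 2·m_2 = 6(Δ_1 - Δ_0) = -42
Natural end conditions: m_0 = m_2 = 0.
Solving: m_0 = 0, m_1 = -7, m_2 = 0.

-7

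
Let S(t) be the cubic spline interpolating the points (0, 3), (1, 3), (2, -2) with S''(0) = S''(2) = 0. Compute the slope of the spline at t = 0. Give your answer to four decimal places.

1.2500

Write M_i for S''(x_i). With h_i = 1, 1 and divided differences Δ_i = 0, -5, the continuity of S' gives the tridiagonal system
  1·M_0 + 4·M_1 + 1·M_2 = 6(Δ_1 - Δ_0) = -30
Natural end conditions: M_0 = M_2 = 0.
Solving: M_0 = 0, M_1 = -15/2, M_2 = 0.
On [0, 1], S'(t) = b_0 + 2c_0·t + 3d_0·t² with b_0 = Δ_0 - h_0(2M_0 + M_1)/6 = 5/4, c_0 = M_0/2 = 0, d_0 = (M_1 - M_0)/(6h_0) = -5/4. So S'(0) = 5/4.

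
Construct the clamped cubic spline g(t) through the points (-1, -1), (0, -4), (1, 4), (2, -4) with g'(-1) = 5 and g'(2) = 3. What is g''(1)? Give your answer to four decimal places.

-48.1333

Let M_i = g''(x_i). Step sizes h_i = 1, 1, 1; slopes of the chords Δ_i = (y_(i+1) - y_i)/h_i = -3, 8, -8.
  1·M_0 + 4·M_1 + 1·M_2 = 6(Δ_1 - Δ_0) = 66
  1·M_1 + 4·M_2 + 1·M_3 = 6(Δ_2 - Δ_1) = -96
Clamped end conditions give two more equations: 2h_0·M_0 + h_0·M_1 = 6(Δ_0 - g'(-1)) = -48 and h_2·M_2 + 2h_2·M_3 = 6(g'(2) - Δ_2) = 66.
Solving the tridiagonal system: M_0 = -656/15, M_1 = 592/15, M_2 = -722/15, M_3 = 856/15.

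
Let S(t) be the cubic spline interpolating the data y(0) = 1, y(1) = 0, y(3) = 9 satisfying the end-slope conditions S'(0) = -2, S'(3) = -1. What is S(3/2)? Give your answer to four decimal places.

With M_i denoting the second derivative at x_i, h_i = 1, 2, and Δ_i = (y_(i+1) − y_i)/h_i = -1, 9/2:
  1·M_0 + 6·M_1 + 2·M_2 = 6(Δ_1 - Δ_0) = 33
Clamped end conditions give two more equations: 2h_0·M_0 + h_0·M_1 = 6(Δ_0 - S'(0)) = 6 and h_1·M_1 + 2h_1·M_2 = 6(S'(3) - Δ_1) = -33.
Forward elimination and back-substitution give M_0 = -13/6, M_1 = 31/3, M_2 = -161/12.
On [1, 3], S(t) = 0 + 25/12·(t - 1) + 31/6·(t - 1)² - 95/48·(t - 1)³.
With (t - 1) = 1/2: S(3/2) = 267/128.

2.0859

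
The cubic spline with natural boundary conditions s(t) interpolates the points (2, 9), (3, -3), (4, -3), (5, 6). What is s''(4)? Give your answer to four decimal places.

With M_i denoting the second derivative at x_i, h_i = 1, 1, 1, and Δ_i = (y_(i+1) − y_i)/h_i = -12, 0, 9:
  1·M_0 + 4·M_1 + 1·M_2 = 6(Δ_1 - Δ_0) = 72
  1·M_1 + 4·M_2 + 1·M_3 = 6(Δ_2 - Δ_1) = 54
Natural end conditions: M_0 = M_3 = 0.
Solving the tridiagonal system: M_0 = 0, M_1 = 78/5, M_2 = 48/5, M_3 = 0.

9.6000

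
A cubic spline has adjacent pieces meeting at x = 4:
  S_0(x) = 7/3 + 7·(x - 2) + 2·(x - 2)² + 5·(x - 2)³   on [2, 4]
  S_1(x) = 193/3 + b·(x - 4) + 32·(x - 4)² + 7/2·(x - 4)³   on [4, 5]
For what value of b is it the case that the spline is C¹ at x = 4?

75

S_0'(x) = 7 + 4·(x - 2) + 15·(x - 2)², so S_0'(4) = 75. On the right, S_1'(4) = b, so b = 75.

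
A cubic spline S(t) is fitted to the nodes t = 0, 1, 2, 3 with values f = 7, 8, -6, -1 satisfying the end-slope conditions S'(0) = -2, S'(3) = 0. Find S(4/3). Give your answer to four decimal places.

Let σ_i = S''(x_i). Step sizes h_i = 1, 1, 1; slopes of the chords Δ_i = (y_(i+1) - y_i)/h_i = 1, -14, 5.
  1·σ_0 + 4·σ_1 + 1·σ_2 = 6(Δ_1 - Δ_0) = -90
  1·σ_1 + 4·σ_2 + 1·σ_3 = 6(Δ_2 - Δ_1) = 114
Clamped end conditions give two more equations: 2h_0·σ_0 + h_0·σ_1 = 6(Δ_0 - S'(0)) = 18 and h_2·σ_2 + 2h_2·σ_3 = 6(S'(3) - Δ_2) = -30.
Solving: σ_0 = 452/15, σ_1 = -634/15, σ_2 = 734/15, σ_3 = -592/15.
On [1, 2], S(t) = 8 - 121/15·(t - 1) - 317/15·(t - 1)² + 76/5·(t - 1)³.
With (t - 1) = 1/3: S(4/3) = 476/135.

3.5259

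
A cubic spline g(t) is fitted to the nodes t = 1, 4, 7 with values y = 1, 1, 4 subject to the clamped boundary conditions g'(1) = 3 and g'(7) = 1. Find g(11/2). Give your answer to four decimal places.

2.0313

With σ_i denoting the second derivative at x_i, h_i = 3, 3, and Δ_i = (y_(i+1) − y_i)/h_i = 0, 1:
  3·σ_0 + 12·σ_1 + 3·σ_2 = 6(Δ_1 - Δ_0) = 6
Clamped end conditions give two more equations: 2h_0·σ_0 + h_0·σ_1 = 6(Δ_0 - g'(1)) = -18 and h_1·σ_1 + 2h_1·σ_2 = 6(g'(7) - Δ_1) = 0.
Hence σ_0 = -23/6, σ_1 = 5/3, σ_2 = -5/6.
On [4, 7], g(t) = 1 - 1/4·(t - 4) + 5/6·(t - 4)² - 5/36·(t - 4)³.
With (t - 4) = 3/2: g(11/2) = 65/32.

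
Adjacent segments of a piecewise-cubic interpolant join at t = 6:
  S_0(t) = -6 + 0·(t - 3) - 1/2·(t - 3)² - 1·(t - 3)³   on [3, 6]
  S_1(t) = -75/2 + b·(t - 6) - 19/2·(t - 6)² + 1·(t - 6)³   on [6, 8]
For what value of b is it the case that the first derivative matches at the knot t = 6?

S_0'(t) = 0 - 1·(t - 3) - 3·(t - 3)², so S_0'(6) = -30. On the right, S_1'(6) = b, so b = -30.

-30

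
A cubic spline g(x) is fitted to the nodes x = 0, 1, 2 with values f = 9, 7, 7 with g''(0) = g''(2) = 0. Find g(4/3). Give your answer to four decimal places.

6.8148

Put σ_i = g'' at the i-th knot. Here h = (1, 1) and Δ = (-2, 0), so the interior equations h_(i-1)·σ_(i-1) + 2(h_(i-1)+h_i)·σ_i + h_i·σ_(i+1) = 6(Δ_i − Δ_(i-1)) read
  1·σ_0 + 4·σ_1 + 1·σ_2 = 6(Δ_1 - Δ_0) = 12
Natural end conditions: σ_0 = σ_2 = 0.
Solving: σ_0 = 0, σ_1 = 3, σ_2 = 0.
On [1, 2], g(x) = 7 - 1·(x - 1) + 3/2·(x - 1)² - 1/2·(x - 1)³.
With (x - 1) = 1/3: g(4/3) = 184/27.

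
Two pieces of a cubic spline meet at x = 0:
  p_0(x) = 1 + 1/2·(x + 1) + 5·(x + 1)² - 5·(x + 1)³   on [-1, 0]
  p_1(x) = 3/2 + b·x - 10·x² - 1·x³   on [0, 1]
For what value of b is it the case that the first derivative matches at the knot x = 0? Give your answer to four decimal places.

-4.5000

p_0'(x) = 1/2 + 10·(x + 1) - 15·(x + 1)², so p_0'(0) = -9/2. On the right, p_1'(0) = b, so b = -9/2.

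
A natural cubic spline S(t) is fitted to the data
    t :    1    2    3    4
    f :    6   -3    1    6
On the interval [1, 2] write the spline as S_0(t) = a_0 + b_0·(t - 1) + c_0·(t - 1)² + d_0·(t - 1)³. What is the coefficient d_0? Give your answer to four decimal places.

Write M_i for S''(x_i). With h_i = 1, 1, 1 and divided differences Δ_i = -9, 4, 5, the continuity of S' gives the tridiagonal system
  1·M_0 + 4·M_1 + 1·M_2 = 6(Δ_1 - Δ_0) = 78
  1·M_1 + 4·M_2 + 1·M_3 = 6(Δ_2 - Δ_1) = 6
Natural end conditions: M_0 = M_3 = 0.
Hence M_0 = 0, M_1 = 102/5, M_2 = -18/5, M_3 = 0.
On [1, 2], with S_0(t) = a_0 + b_0·(t - 1) + c_0·(t - 1)² + d_0·(t - 1)³: c_0 = M_0/2 = 0, d_0 = (M_1 - M_0)/(6h_0) = 17/5, b_0 = Δ_0 - h_0(2M_0 + M_1)/6 = -62/5.

3.4000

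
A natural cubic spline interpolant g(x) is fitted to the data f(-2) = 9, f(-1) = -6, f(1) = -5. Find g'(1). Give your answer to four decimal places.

Write M_i for g''(x_i). With h_i = 1, 2 and divided differences Δ_i = -15, 1/2, the continuity of g' gives the tridiagonal system
  1·M_0 + 6·M_1 + 2·M_2 = 6(Δ_1 - Δ_0) = 93
Natural end conditions: M_0 = M_2 = 0.
Solving: M_0 = 0, M_1 = 31/2, M_2 = 0.
On [-1, 1], g'(x) = b_1 + 2c_1·(x + 1) + 3d_1·(x + 1)² with b_1 = Δ_1 - h_1(2M_1 + M_2)/6 = -59/6, c_1 = M_1/2 = 31/4, d_1 = (M_2 - M_1)/(6h_1) = -31/24. So g'(1) = 17/3.

5.6667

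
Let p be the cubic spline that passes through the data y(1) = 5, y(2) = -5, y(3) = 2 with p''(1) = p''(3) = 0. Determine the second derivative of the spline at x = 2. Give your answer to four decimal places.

25.5000

Put M_i = p'' at the i-th knot. Here h = (1, 1) and Δ = (-10, 7), so the interior equations h_(i-1)·M_(i-1) + 2(h_(i-1)+h_i)·M_i + h_i·M_(i+1) = 6(Δ_i − Δ_(i-1)) read
  1·M_0 + 4·M_1 + 1·M_2 = 6(Δ_1 - Δ_0) = 102
Natural end conditions: M_0 = M_2 = 0.
Solving: M_0 = 0, M_1 = 51/2, M_2 = 0.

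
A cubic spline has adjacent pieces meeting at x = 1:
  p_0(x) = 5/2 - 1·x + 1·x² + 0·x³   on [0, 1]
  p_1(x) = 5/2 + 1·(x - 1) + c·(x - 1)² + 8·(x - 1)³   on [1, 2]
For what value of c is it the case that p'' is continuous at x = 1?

1

p_0''(x) = 2 + 0·x, so p_0''(1) = 2. On the right, p_1''(1) = 2c, so c = 1.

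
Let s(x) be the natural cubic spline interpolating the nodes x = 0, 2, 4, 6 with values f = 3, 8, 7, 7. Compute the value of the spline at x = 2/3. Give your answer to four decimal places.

5.1605

Write m_i for s''(x_i). With h_i = 2, 2, 2 and divided differences Δ_i = 5/2, -1/2, 0, the continuity of s' gives the tridiagonal system
  2·m_0 + 8·m_1 + 2·m_2 = 6(Δ_1 - Δ_0) = -18
  2·m_1 + 8·m_2 + 2·m_3 = 6(Δ_2 - Δ_1) = 3
Natural end conditions: m_0 = m_3 = 0.
Solving: m_0 = 0, m_1 = -5/2, m_2 = 1, m_3 = 0.
On [0, 2], s(x) = 3 + 10/3·x + 0·x² - 5/24·x³.
With x = 2/3: s(2/3) = 418/81.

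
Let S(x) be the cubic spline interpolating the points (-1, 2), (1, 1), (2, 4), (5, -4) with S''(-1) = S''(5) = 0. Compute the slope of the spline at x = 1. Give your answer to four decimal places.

Let M_i = S''(x_i). Step sizes h_i = 2, 1, 3; slopes of the chords Δ_i = (y_(i+1) - y_i)/h_i = -1/2, 3, -8/3.
  2·M_0 + 6·M_1 + 1·M_2 = 6(Δ_1 - Δ_0) = 21
  1·M_1 + 8·M_2 + 3·M_3 = 6(Δ_2 - Δ_1) = -34
Natural end conditions: M_0 = M_3 = 0.
Forward elimination and back-substitution give M_0 = 0, M_1 = 202/47, M_2 = -225/47, M_3 = 0.
On [1, 2], S'(x) = b_1 + 2c_1·(x - 1) + 3d_1·(x - 1)² with b_1 = Δ_1 - h_1(2M_1 + M_2)/6 = 667/282, c_1 = M_1/2 = 101/47, d_1 = (M_2 - M_1)/(6h_1) = -427/282. So S'(1) = 667/282.

2.3652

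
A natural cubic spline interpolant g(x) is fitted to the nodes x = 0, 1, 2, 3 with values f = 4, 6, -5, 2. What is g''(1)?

-28

Write m_i for g''(x_i). With h_i = 1, 1, 1 and divided differences Δ_i = 2, -11, 7, the continuity of g' gives the tridiagonal system
  1·m_0 + 4·m_1 + 1·m_2 = 6(Δ_1 - Δ_0) = -78
  1·m_1 + 4·m_2 + 1·m_3 = 6(Δ_2 - Δ_1) = 108
Natural end conditions: m_0 = m_3 = 0.
Forward elimination and back-substitution give m_0 = 0, m_1 = -28, m_2 = 34, m_3 = 0.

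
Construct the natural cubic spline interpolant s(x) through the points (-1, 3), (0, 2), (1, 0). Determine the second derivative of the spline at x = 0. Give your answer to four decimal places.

Let σ_i = s''(x_i). Step sizes h_i = 1, 1; slopes of the chords Δ_i = (y_(i+1) - y_i)/h_i = -1, -2.
  1·σ_0 + 4·σ_1 + 1·σ_2 = 6(Δ_1 - Δ_0) = -6
Natural end conditions: σ_0 = σ_2 = 0.
Solving: σ_0 = 0, σ_1 = -3/2, σ_2 = 0.

-1.5000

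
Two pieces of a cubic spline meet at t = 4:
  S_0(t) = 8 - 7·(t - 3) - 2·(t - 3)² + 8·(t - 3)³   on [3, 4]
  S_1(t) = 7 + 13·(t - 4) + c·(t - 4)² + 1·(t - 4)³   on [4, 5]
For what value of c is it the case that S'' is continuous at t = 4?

22

S_0''(t) = -4 + 48·(t - 3), so S_0''(4) = 44. On the right, S_1''(4) = 2c, so c = 22.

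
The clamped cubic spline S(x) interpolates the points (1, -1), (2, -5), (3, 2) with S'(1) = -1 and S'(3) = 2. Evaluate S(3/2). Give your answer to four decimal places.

-3.3750

Let M_i = S''(x_i). Step sizes h_i = 1, 1; slopes of the chords Δ_i = (y_(i+1) - y_i)/h_i = -4, 7.
  1·M_0 + 4·M_1 + 1·M_2 = 6(Δ_1 - Δ_0) = 66
Clamped end conditions give two more equations: 2h_0·M_0 + h_0·M_1 = 6(Δ_0 - S'(1)) = -18 and h_1·M_1 + 2h_1·M_2 = 6(S'(3) - Δ_1) = -30.
Solving: M_0 = -24, M_1 = 30, M_2 = -30.
On [1, 2], S(x) = -1 - 1·(x - 1) - 12·(x - 1)² + 9·(x - 1)³.
With (x - 1) = 1/2: S(3/2) = -27/8.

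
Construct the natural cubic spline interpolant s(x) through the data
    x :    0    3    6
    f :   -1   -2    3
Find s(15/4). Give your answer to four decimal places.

-1.2422

Let M_i = s''(x_i). Step sizes h_i = 3, 3; slopes of the chords Δ_i = (y_(i+1) - y_i)/h_i = -1/3, 5/3.
  3·M_0 + 12·M_1 + 3·M_2 = 6(Δ_1 - Δ_0) = 12
Natural end conditions: M_0 = M_2 = 0.
Forward elimination and back-substitution give M_0 = 0, M_1 = 1, M_2 = 0.
On [3, 6], s(x) = -2 + 2/3·(x - 3) + 1/2·(x - 3)² - 1/18·(x - 3)³.
With (x - 3) = 3/4: s(15/4) = -159/128.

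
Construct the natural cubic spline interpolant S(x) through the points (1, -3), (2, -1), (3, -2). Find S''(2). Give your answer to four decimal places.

Let M_i = S''(x_i). Step sizes h_i = 1, 1; slopes of the chords Δ_i = (y_(i+1) - y_i)/h_i = 2, -1.
  1·M_0 + 4·M_1 + 1·M_2 = 6(Δ_1 - Δ_0) = -18
Natural end conditions: M_0 = M_2 = 0.
Hence M_0 = 0, M_1 = -9/2, M_2 = 0.

-4.5000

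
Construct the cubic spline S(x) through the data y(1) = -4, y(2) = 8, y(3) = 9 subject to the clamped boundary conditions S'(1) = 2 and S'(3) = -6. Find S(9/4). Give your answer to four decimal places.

9.9492

Let M_i = S''(x_i). Step sizes h_i = 1, 1; slopes of the chords Δ_i = (y_(i+1) - y_i)/h_i = 12, 1.
  1·M_0 + 4·M_1 + 1·M_2 = 6(Δ_1 - Δ_0) = -66
Clamped end conditions give two more equations: 2h_0·M_0 + h_0·M_1 = 6(Δ_0 - S'(1)) = 60 and h_1·M_1 + 2h_1·M_2 = 6(S'(3) - Δ_1) = -42.
Forward elimination and back-substitution give M_0 = 85/2, M_1 = -25, M_2 = -17/2.
On [2, 3], S(x) = 8 + 43/4·(x - 2) - 25/2·(x - 2)² + 11/4·(x - 2)³.
With (x - 2) = 1/4: S(9/4) = 2547/256.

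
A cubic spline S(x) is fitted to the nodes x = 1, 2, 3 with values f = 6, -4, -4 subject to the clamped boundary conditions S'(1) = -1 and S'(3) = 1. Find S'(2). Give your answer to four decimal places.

-7.5000

Write m_i for S''(x_i). With h_i = 1, 1 and divided differences Δ_i = -10, 0, the continuity of S' gives the tridiagonal system
  1·m_0 + 4·m_1 + 1·m_2 = 6(Δ_1 - Δ_0) = 60
Clamped end conditions give two more equations: 2h_0·m_0 + h_0·m_1 = 6(Δ_0 - S'(1)) = -54 and h_1·m_1 + 2h_1·m_2 = 6(S'(3) - Δ_1) = 6.
Solving: m_0 = -41, m_1 = 28, m_2 = -11.
On [2, 3], S'(x) = b_1 + 2c_1·(x - 2) + 3d_1·(x - 2)² with b_1 = Δ_1 - h_1(2m_1 + m_2)/6 = -15/2, c_1 = m_1/2 = 14, d_1 = (m_2 - m_1)/(6h_1) = -13/2. So S'(2) = -15/2.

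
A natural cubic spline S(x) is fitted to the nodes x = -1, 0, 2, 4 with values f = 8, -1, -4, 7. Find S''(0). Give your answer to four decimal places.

Write m_i for S''(x_i). With h_i = 1, 2, 2 and divided differences Δ_i = -9, -3/2, 11/2, the continuity of S' gives the tridiagonal system
  1·m_0 + 6·m_1 + 2·m_2 = 6(Δ_1 - Δ_0) = 45
  2·m_1 + 8·m_2 + 2·m_3 = 6(Δ_2 - Δ_1) = 42
Natural end conditions: m_0 = m_3 = 0.
Solving: m_0 = 0, m_1 = 69/11, m_2 = 81/22, m_3 = 0.

6.2727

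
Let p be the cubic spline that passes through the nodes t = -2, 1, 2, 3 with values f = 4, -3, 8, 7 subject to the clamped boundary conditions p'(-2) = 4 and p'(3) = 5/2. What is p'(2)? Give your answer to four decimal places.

With M_i denoting the second derivative at x_i, h_i = 3, 1, 1, and Δ_i = (y_(i+1) − y_i)/h_i = -7/3, 11, -1:
  3·M_0 + 8·M_1 + 1·M_2 = 6(Δ_1 - Δ_0) = 80
  1·M_1 + 4·M_2 + 1·M_3 = 6(Δ_2 - Δ_1) = -72
Clamped end conditions give two more equations: 2h_0·M_0 + h_0·M_1 = 6(Δ_0 - p'(-2)) = -38 and h_2·M_2 + 2h_2·M_3 = 6(p'(3) - Δ_2) = 21.
Forward elimination and back-substitution give M_0 = -1409/87, M_1 = 572/29, M_2 = -847/29, M_3 = 728/29.
On [2, 3], p'(t) = b_2 + 2c_2·(t - 2) + 3d_2·(t - 2)² with b_2 = Δ_2 - h_2(2M_2 + M_3)/6 = 132/29, c_2 = M_2/2 = -847/58, d_2 = (M_3 - M_2)/(6h_2) = 525/58. So p'(2) = 132/29.

4.5517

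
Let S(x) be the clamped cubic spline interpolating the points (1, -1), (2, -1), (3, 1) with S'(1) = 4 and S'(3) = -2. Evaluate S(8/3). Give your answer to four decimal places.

Write m_i for S''(x_i). With h_i = 1, 1 and divided differences Δ_i = 0, 2, the continuity of S' gives the tridiagonal system
  1·m_0 + 4·m_1 + 1·m_2 = 6(Δ_1 - Δ_0) = 12
Clamped end conditions give two more equations: 2h_0·m_0 + h_0·m_1 = 6(Δ_0 - S'(1)) = -24 and h_1·m_1 + 2h_1·m_2 = 6(S'(3) - Δ_1) = -24.
Solving the tridiagonal system: m_0 = -18, m_1 = 12, m_2 = -18.
On [2, 3], S(x) = -1 + 1·(x - 2) + 6·(x - 2)² - 5·(x - 2)³.
With (x - 2) = 2/3: S(8/3) = 23/27.

0.8519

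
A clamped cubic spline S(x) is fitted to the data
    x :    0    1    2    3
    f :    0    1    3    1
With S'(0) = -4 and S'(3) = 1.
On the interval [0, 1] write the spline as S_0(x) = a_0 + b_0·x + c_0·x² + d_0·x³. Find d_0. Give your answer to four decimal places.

With M_i denoting the second derivative at x_i, h_i = 1, 1, 1, and Δ_i = (y_(i+1) − y_i)/h_i = 1, 2, -2:
  1·M_0 + 4·M_1 + 1·M_2 = 6(Δ_1 - Δ_0) = 6
  1·M_1 + 4·M_2 + 1·M_3 = 6(Δ_2 - Δ_1) = -24
Clamped end conditions give two more equations: 2h_0·M_0 + h_0·M_1 = 6(Δ_0 - S'(0)) = 30 and h_2·M_2 + 2h_2·M_3 = 6(S'(3) - Δ_2) = 18.
Solving the tridiagonal system: M_0 = 224/15, M_1 = 2/15, M_2 = -142/15, M_3 = 206/15.
On [0, 1], with S_0(x) = a_0 + b_0·x + c_0·x² + d_0·x³: c_0 = M_0/2 = 112/15, d_0 = (M_1 - M_0)/(6h_0) = -37/15, b_0 = Δ_0 - h_0(2M_0 + M_1)/6 = -4.

-2.4667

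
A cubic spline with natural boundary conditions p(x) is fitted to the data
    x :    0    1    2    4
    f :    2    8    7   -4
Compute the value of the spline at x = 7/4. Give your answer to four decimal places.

7.7891

Write M_i for p''(x_i). With h_i = 1, 1, 2 and divided differences Δ_i = 6, -1, -11/2, the continuity of p' gives the tridiagonal system
  1·M_0 + 4·M_1 + 1·M_2 = 6(Δ_1 - Δ_0) = -42
  1·M_1 + 6·M_2 + 2·M_3 = 6(Δ_2 - Δ_1) = -27
Natural end conditions: M_0 = M_3 = 0.
Solving the tridiagonal system: M_0 = 0, M_1 = -225/23, M_2 = -66/23, M_3 = 0.
On [1, 2], p(x) = 8 + 63/23·(x - 1) - 225/46·(x - 1)² + 53/46·(x - 1)³.
With (x - 1) = 3/4: p(7/4) = 997/128.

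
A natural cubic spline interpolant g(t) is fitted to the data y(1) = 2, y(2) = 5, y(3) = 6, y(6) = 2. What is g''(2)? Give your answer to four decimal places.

-2.6452

Put M_i = g'' at the i-th knot. Here h = (1, 1, 3) and Δ = (3, 1, -4/3), so the interior equations h_(i-1)·M_(i-1) + 2(h_(i-1)+h_i)·M_i + h_i·M_(i+1) = 6(Δ_i − Δ_(i-1)) read
  1·M_0 + 4·M_1 + 1·M_2 = 6(Δ_1 - Δ_0) = -12
  1·M_1 + 8·M_2 + 3·M_3 = 6(Δ_2 - Δ_1) = -14
Natural end conditions: M_0 = M_3 = 0.
Forward elimination and back-substitution give M_0 = 0, M_1 = -82/31, M_2 = -44/31, M_3 = 0.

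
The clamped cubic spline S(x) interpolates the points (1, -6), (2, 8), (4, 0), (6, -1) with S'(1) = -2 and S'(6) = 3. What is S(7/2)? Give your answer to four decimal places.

Let M_i = S''(x_i). Step sizes h_i = 1, 2, 2; slopes of the chords Δ_i = (y_(i+1) - y_i)/h_i = 14, -4, -1/2.
  1·M_0 + 6·M_1 + 2·M_2 = 6(Δ_1 - Δ_0) = -108
  2·M_1 + 8·M_2 + 2·M_3 = 6(Δ_2 - Δ_1) = 21
Clamped end conditions give two more equations: 2h_0·M_0 + h_0·M_1 = 6(Δ_0 - S'(1)) = 96 and h_2·M_2 + 2h_2·M_3 = 6(S'(6) - Δ_2) = 21.
Solving the tridiagonal system: M_0 = 1475/23, M_1 = -742/23, M_2 = 493/46, M_3 = -5/46.
On [2, 4], S(x) = 8 + 641/46·(x - 2) - 371/23·(x - 2)² + 659/184·(x - 2)³.
With (x - 2) = 3/2: S(7/2) = 6913/1472.

4.6963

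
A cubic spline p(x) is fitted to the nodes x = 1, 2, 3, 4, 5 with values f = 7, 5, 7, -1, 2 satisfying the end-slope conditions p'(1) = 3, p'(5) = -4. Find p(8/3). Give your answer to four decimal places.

Write M_i for p''(x_i). With h_i = 1, 1, 1, 1 and divided differences Δ_i = -2, 2, -8, 3, the continuity of p' gives the tridiagonal system
  1·M_0 + 4·M_1 + 1·M_2 = 6(Δ_1 - Δ_0) = 24
  1·M_1 + 4·M_2 + 1·M_3 = 6(Δ_2 - Δ_1) = -60
  1·M_2 + 4·M_3 + 1·M_4 = 6(Δ_3 - Δ_2) = 66
Clamped end conditions give two more equations: 2h_0·M_0 + h_0·M_1 = 6(Δ_0 - p'(1)) = -30 and h_3·M_3 + 2h_3·M_4 = 6(p'(5) - Δ_3) = -42.
Solving the tridiagonal system: M_0 = -172/7, M_1 = 134/7, M_2 = -28, M_3 = 230/7, M_4 = -262/7.
On [2, 3], p(x) = 5 + 2/7·(x - 2) + 67/7·(x - 2)² - 55/7·(x - 2)³.
With (x - 2) = 2/3: p(8/3) = 1345/189.

7.1164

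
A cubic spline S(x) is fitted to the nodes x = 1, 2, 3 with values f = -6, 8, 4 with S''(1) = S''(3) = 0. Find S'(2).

5

Let σ_i = S''(x_i). Step sizes h_i = 1, 1; slopes of the chords Δ_i = (y_(i+1) - y_i)/h_i = 14, -4.
  1·σ_0 + 4·σ_1 + 1·σ_2 = 6(Δ_1 - Δ_0) = -108
Natural end conditions: σ_0 = σ_2 = 0.
Solving: σ_0 = 0, σ_1 = -27, σ_2 = 0.
On [2, 3], S'(x) = b_1 + 2c_1·(x - 2) + 3d_1·(x - 2)² with b_1 = Δ_1 - h_1(2σ_1 + σ_2)/6 = 5, c_1 = σ_1/2 = -27/2, d_1 = (σ_2 - σ_1)/(6h_1) = 9/2. So S'(2) = 5.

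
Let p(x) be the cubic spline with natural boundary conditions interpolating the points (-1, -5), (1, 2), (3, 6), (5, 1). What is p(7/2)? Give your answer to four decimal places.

Let σ_i = p''(x_i). Step sizes h_i = 2, 2, 2; slopes of the chords Δ_i = (y_(i+1) - y_i)/h_i = 7/2, 2, -5/2.
  2·σ_0 + 8·σ_1 + 2·σ_2 = 6(Δ_1 - Δ_0) = -9
  2·σ_1 + 8·σ_2 + 2·σ_3 = 6(Δ_2 - Δ_1) = -27
Natural end conditions: σ_0 = σ_3 = 0.
Solving: σ_0 = 0, σ_1 = -3/10, σ_2 = -33/10, σ_3 = 0.
On [3, 5], p(x) = 6 - 3/10·(x - 3) - 33/20·(x - 3)² + 11/40·(x - 3)³.
With (x - 3) = 1/2: p(7/2) = 1751/320.

5.4719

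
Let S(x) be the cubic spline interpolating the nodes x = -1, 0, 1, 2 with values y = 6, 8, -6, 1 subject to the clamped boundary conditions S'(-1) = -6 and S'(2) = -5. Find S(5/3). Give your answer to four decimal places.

Let m_i = S''(x_i). Step sizes h_i = 1, 1, 1; slopes of the chords Δ_i = (y_(i+1) - y_i)/h_i = 2, -14, 7.
  1·m_0 + 4·m_1 + 1·m_2 = 6(Δ_1 - Δ_0) = -96
  1·m_1 + 4·m_2 + 1·m_3 = 6(Δ_2 - Δ_1) = 126
Clamped end conditions give two more equations: 2h_0·m_0 + h_0·m_1 = 6(Δ_0 - S'(-1)) = 48 and h_2·m_2 + 2h_2·m_3 = 6(S'(2) - Δ_2) = -72.
Solving: m_0 = 748/15, m_1 = -776/15, m_2 = 916/15, m_3 = -998/15.
On [1, 2], S(x) = -6 - 34/15·(x - 1) + 458/15·(x - 1)² - 319/15·(x - 1)³.
With (x - 1) = 2/3: S(5/3) = -98/405.

-0.2420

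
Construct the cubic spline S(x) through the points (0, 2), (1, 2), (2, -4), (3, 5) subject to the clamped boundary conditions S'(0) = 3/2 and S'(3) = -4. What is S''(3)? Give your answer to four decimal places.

Write m_i for S''(x_i). With h_i = 1, 1, 1 and divided differences Δ_i = 0, -6, 9, the continuity of S' gives the tridiagonal system
  1·m_0 + 4·m_1 + 1·m_2 = 6(Δ_1 - Δ_0) = -36
  1·m_1 + 4·m_2 + 1·m_3 = 6(Δ_2 - Δ_1) = 90
Clamped end conditions give two more equations: 2h_0·m_0 + h_0·m_1 = 6(Δ_0 - S'(0)) = -9 and h_2·m_2 + 2h_2·m_3 = 6(S'(3) - Δ_2) = -78.
Forward elimination and back-substitution give m_0 = 92/15, m_1 = -319/15, m_2 = 644/15, m_3 = -907/15.

-60.4667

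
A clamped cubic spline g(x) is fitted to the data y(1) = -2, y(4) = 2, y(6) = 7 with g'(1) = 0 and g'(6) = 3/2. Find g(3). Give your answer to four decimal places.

Let m_i = g''(x_i). Step sizes h_i = 3, 2; slopes of the chords Δ_i = (y_(i+1) - y_i)/h_i = 4/3, 5/2.
  3·m_0 + 10·m_1 + 2·m_2 = 6(Δ_1 - Δ_0) = 7
Clamped end conditions give two more equations: 2h_0·m_0 + h_0·m_1 = 6(Δ_0 - g'(1)) = 8 and h_1·m_1 + 2h_1·m_2 = 6(g'(6) - Δ_1) = -6.
Solving the tridiagonal system: m_0 = 14/15, m_1 = 4/5, m_2 = -19/10.
On [1, 4], g(x) = -2 + 0·(x - 1) + 7/15·(x - 1)² - 1/135·(x - 1)³.
With (x - 1) = 2: g(3) = -26/135.

-0.1926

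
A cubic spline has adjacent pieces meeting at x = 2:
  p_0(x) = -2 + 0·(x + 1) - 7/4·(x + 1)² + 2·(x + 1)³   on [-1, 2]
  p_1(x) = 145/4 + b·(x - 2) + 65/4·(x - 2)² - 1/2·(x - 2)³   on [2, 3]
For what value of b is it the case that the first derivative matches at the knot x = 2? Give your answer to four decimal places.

p_0'(x) = 0 - 7/2·(x + 1) + 6·(x + 1)², so p_0'(2) = 87/2. On the right, p_1'(2) = b, so b = 87/2.

43.5000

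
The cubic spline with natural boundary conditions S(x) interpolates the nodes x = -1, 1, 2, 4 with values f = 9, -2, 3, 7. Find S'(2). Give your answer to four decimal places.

With M_i denoting the second derivative at x_i, h_i = 2, 1, 2, and Δ_i = (y_(i+1) − y_i)/h_i = -11/2, 5, 2:
  2·M_0 + 6·M_1 + 1·M_2 = 6(Δ_1 - Δ_0) = 63
  1·M_1 + 6·M_2 + 2·M_3 = 6(Δ_2 - Δ_1) = -18
Natural end conditions: M_0 = M_3 = 0.
Solving the tridiagonal system: M_0 = 0, M_1 = 396/35, M_2 = -171/35, M_3 = 0.
On [2, 4], S'(x) = b_2 + 2c_2·(x - 2) + 3d_2·(x - 2)² with b_2 = Δ_2 - h_2(2M_2 + M_3)/6 = 184/35, c_2 = M_2/2 = -171/70, d_2 = (M_3 - M_2)/(6h_2) = 57/140. So S'(2) = 184/35.

5.2571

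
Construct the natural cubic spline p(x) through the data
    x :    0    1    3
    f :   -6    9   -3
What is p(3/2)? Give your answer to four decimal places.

10.5938

With σ_i denoting the second derivative at x_i, h_i = 1, 2, and Δ_i = (y_(i+1) − y_i)/h_i = 15, -6:
  1·σ_0 + 6·σ_1 + 2·σ_2 = 6(Δ_1 - Δ_0) = -126
Natural end conditions: σ_0 = σ_2 = 0.
Hence σ_0 = 0, σ_1 = -21, σ_2 = 0.
On [1, 3], p(x) = 9 + 8·(x - 1) - 21/2·(x - 1)² + 7/4·(x - 1)³.
With (x - 1) = 1/2: p(3/2) = 339/32.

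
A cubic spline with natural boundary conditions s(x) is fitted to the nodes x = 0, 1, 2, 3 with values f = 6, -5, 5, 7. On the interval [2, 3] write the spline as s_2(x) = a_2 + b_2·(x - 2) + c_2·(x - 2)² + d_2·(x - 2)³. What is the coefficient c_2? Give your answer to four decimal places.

Put σ_i = s'' at the i-th knot. Here h = (1, 1, 1) and Δ = (-11, 10, 2), so the interior equations h_(i-1)·σ_(i-1) + 2(h_(i-1)+h_i)·σ_i + h_i·σ_(i+1) = 6(Δ_i − Δ_(i-1)) read
  1·σ_0 + 4·σ_1 + 1·σ_2 = 6(Δ_1 - Δ_0) = 126
  1·σ_1 + 4·σ_2 + 1·σ_3 = 6(Δ_2 - Δ_1) = -48
Natural end conditions: σ_0 = σ_3 = 0.
Solving: σ_0 = 0, σ_1 = 184/5, σ_2 = -106/5, σ_3 = 0.
On [2, 3], with s_2(x) = a_2 + b_2·(x - 2) + c_2·(x - 2)² + d_2·(x - 2)³: c_2 = σ_2/2 = -53/5, d_2 = (σ_3 - σ_2)/(6h_2) = 53/15, b_2 = Δ_2 - h_2(2σ_2 + σ_3)/6 = 136/15.

-10.6000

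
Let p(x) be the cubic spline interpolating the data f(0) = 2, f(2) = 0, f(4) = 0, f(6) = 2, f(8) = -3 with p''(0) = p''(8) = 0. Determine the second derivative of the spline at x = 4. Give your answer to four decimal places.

Write M_i for p''(x_i). With h_i = 2, 2, 2, 2 and divided differences Δ_i = -1, 0, 1, -5/2, the continuity of p' gives the tridiagonal system
  2·M_0 + 8·M_1 + 2·M_2 = 6(Δ_1 - Δ_0) = 6
  2·M_1 + 8·M_2 + 2·M_3 = 6(Δ_2 - Δ_1) = 6
  2·M_2 + 8·M_3 + 2·M_4 = 6(Δ_3 - Δ_2) = -21
Natural end conditions: M_0 = M_4 = 0.
Solving: M_0 = 0, M_1 = 45/112, M_2 = 39/28, M_3 = -333/112, M_4 = 0.

1.3929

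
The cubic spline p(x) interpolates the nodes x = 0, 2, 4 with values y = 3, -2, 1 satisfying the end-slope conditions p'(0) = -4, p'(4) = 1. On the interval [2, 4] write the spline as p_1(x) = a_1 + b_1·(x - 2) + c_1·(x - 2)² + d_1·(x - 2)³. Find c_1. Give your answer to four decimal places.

1.7500

With M_i denoting the second derivative at x_i, h_i = 2, 2, and Δ_i = (y_(i+1) − y_i)/h_i = -5/2, 3/2:
  2·M_0 + 8·M_1 + 2·M_2 = 6(Δ_1 - Δ_0) = 24
Clamped end conditions give two more equations: 2h_0·M_0 + h_0·M_1 = 6(Δ_0 - p'(0)) = 9 and h_1·M_1 + 2h_1·M_2 = 6(p'(4) - Δ_1) = -3.
Solving the tridiagonal system: M_0 = 1/2, M_1 = 7/2, M_2 = -5/2.
On [2, 4], with p_1(x) = a_1 + b_1·(x - 2) + c_1·(x - 2)² + d_1·(x - 2)³: c_1 = M_1/2 = 7/4, d_1 = (M_2 - M_1)/(6h_1) = -1/2, b_1 = Δ_1 - h_1(2M_1 + M_2)/6 = 0.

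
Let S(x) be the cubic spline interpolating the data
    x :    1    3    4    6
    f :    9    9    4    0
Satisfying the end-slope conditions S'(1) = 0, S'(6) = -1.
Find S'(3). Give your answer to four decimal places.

With M_i denoting the second derivative at x_i, h_i = 2, 1, 2, and Δ_i = (y_(i+1) − y_i)/h_i = 0, -5, -2:
  2·M_0 + 6·M_1 + 1·M_2 = 6(Δ_1 - Δ_0) = -30
  1·M_1 + 6·M_2 + 2·M_3 = 6(Δ_2 - Δ_1) = 18
Clamped end conditions give two more equations: 2h_0·M_0 + h_0·M_1 = 6(Δ_0 - S'(1)) = 0 and h_2·M_2 + 2h_2·M_3 = 6(S'(6) - Δ_2) = 6.
Hence M_0 = 55/16, M_1 = -55/8, M_2 = 35/8, M_3 = -11/16.
On [3, 4], S'(x) = b_1 + 2c_1·(x - 3) + 3d_1·(x - 3)² with b_1 = Δ_1 - h_1(2M_1 + M_2)/6 = -55/16, c_1 = M_1/2 = -55/16, d_1 = (M_2 - M_1)/(6h_1) = 15/8. So S'(3) = -55/16.

-3.4375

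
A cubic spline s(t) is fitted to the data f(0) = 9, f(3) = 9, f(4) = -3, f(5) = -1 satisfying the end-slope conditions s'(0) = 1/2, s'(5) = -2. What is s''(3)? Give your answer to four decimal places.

Write σ_i for s''(x_i). With h_i = 3, 1, 1 and divided differences Δ_i = 0, -12, 2, the continuity of s' gives the tridiagonal system
  3·σ_0 + 8·σ_1 + 1·σ_2 = 6(Δ_1 - Δ_0) = -72
  1·σ_1 + 4·σ_2 + 1·σ_3 = 6(Δ_2 - Δ_1) = 84
Clamped end conditions give two more equations: 2h_0·σ_0 + h_0·σ_1 = 6(Δ_0 - s'(0)) = -3 and h_2·σ_2 + 2h_2·σ_3 = 6(s'(5) - Δ_2) = -24.
Solving: σ_0 = 214/29, σ_1 = -457/29, σ_2 = 926/29, σ_3 = -811/29.

-15.7586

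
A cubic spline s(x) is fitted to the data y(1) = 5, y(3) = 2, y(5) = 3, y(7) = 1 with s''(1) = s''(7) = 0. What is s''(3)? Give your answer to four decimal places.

1.9000

Write σ_i for s''(x_i). With h_i = 2, 2, 2 and divided differences Δ_i = -3/2, 1/2, -1, the continuity of s' gives the tridiagonal system
  2·σ_0 + 8·σ_1 + 2·σ_2 = 6(Δ_1 - Δ_0) = 12
  2·σ_1 + 8·σ_2 + 2·σ_3 = 6(Δ_2 - Δ_1) = -9
Natural end conditions: σ_0 = σ_3 = 0.
Forward elimination and back-substitution give σ_0 = 0, σ_1 = 19/10, σ_2 = -8/5, σ_3 = 0.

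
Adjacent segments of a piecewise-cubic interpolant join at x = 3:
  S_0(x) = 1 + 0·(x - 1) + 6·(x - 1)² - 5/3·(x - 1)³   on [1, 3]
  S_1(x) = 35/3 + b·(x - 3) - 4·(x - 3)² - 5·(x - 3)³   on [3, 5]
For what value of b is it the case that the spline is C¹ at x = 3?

S_0'(x) = 0 + 12·(x - 1) - 5·(x - 1)², so S_0'(3) = 4. On the right, S_1'(3) = b, so b = 4.

4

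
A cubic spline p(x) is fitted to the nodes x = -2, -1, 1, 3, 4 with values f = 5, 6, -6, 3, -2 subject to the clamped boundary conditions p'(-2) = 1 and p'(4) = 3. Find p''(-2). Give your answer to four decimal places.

Write σ_i for p''(x_i). With h_i = 1, 2, 2, 1 and divided differences Δ_i = 1, -6, 9/2, -5, the continuity of p' gives the tridiagonal system
  1·σ_0 + 6·σ_1 + 2·σ_2 = 6(Δ_1 - Δ_0) = -42
  2·σ_1 + 8·σ_2 + 2·σ_3 = 6(Δ_2 - Δ_1) = 63
  2·σ_2 + 6·σ_3 + 1·σ_4 = 6(Δ_3 - Δ_2) = -57
Clamped end conditions give two more equations: 2h_0·σ_0 + h_0·σ_1 = 6(Δ_0 - p'(-2)) = 0 and h_3·σ_3 + 2h_3·σ_4 = 6(p'(4) - Δ_3) = 48.
Forward elimination and back-substitution give σ_0 = 899/132, σ_1 = -899/66, σ_2 = 395/24, σ_3 = -1367/66, σ_4 = 4535/132.

6.8106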